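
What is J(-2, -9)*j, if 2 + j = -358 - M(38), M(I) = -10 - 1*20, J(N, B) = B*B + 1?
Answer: -27060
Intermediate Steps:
J(N, B) = 1 + B² (J(N, B) = B² + 1 = 1 + B²)
M(I) = -30 (M(I) = -10 - 20 = -30)
j = -330 (j = -2 + (-358 - 1*(-30)) = -2 + (-358 + 30) = -2 - 328 = -330)
J(-2, -9)*j = (1 + (-9)²)*(-330) = (1 + 81)*(-330) = 82*(-330) = -27060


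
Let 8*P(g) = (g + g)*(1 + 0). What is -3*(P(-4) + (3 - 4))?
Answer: 6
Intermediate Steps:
P(g) = g/4 (P(g) = ((g + g)*(1 + 0))/8 = ((2*g)*1)/8 = (2*g)/8 = g/4)
-3*(P(-4) + (3 - 4)) = -3*((1/4)*(-4) + (3 - 4)) = -3*(-1 - 1) = -3*(-2) = 6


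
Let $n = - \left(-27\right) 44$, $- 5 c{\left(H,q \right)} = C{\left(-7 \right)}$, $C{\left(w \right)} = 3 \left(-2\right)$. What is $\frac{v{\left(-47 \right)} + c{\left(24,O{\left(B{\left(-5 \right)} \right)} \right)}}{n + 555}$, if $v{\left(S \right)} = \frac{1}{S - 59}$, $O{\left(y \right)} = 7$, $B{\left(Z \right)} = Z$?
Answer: $\frac{631}{923790} \approx 0.00068306$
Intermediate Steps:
$C{\left(w \right)} = -6$
$v{\left(S \right)} = \frac{1}{-59 + S}$
$c{\left(H,q \right)} = \frac{6}{5}$ ($c{\left(H,q \right)} = \left(- \frac{1}{5}\right) \left(-6\right) = \frac{6}{5}$)
$n = 1188$ ($n = \left(-1\right) \left(-1188\right) = 1188$)
$\frac{v{\left(-47 \right)} + c{\left(24,O{\left(B{\left(-5 \right)} \right)} \right)}}{n + 555} = \frac{\frac{1}{-59 - 47} + \frac{6}{5}}{1188 + 555} = \frac{\frac{1}{-106} + \frac{6}{5}}{1743} = \left(- \frac{1}{106} + \frac{6}{5}\right) \frac{1}{1743} = \frac{631}{530} \cdot \frac{1}{1743} = \frac{631}{923790}$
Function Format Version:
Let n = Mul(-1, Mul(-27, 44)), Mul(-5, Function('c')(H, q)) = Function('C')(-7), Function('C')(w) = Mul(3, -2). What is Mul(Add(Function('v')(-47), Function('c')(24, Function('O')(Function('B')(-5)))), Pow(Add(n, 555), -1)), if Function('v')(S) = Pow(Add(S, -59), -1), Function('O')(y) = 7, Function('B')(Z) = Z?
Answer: Rational(631, 923790) ≈ 0.00068306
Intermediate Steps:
Function('C')(w) = -6
Function('v')(S) = Pow(Add(-59, S), -1)
Function('c')(H, q) = Rational(6, 5) (Function('c')(H, q) = Mul(Rational(-1, 5), -6) = Rational(6, 5))
n = 1188 (n = Mul(-1, -1188) = 1188)
Mul(Add(Function('v')(-47), Function('c')(24, Function('O')(Function('B')(-5)))), Pow(Add(n, 555), -1)) = Mul(Add(Pow(Add(-59, -47), -1), Rational(6, 5)), Pow(Add(1188, 555), -1)) = Mul(Add(Pow(-106, -1), Rational(6, 5)), Pow(1743, -1)) = Mul(Add(Rational(-1, 106), Rational(6, 5)), Rational(1, 1743)) = Mul(Rational(631, 530), Rational(1, 1743)) = Rational(631, 923790)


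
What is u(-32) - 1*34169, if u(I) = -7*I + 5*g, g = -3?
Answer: -33960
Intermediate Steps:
u(I) = -15 - 7*I (u(I) = -7*I + 5*(-3) = -7*I - 15 = -15 - 7*I)
u(-32) - 1*34169 = (-15 - 7*(-32)) - 1*34169 = (-15 + 224) - 34169 = 209 - 34169 = -33960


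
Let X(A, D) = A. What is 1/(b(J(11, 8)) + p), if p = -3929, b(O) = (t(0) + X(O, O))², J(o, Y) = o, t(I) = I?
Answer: -1/3808 ≈ -0.00026261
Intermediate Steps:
b(O) = O² (b(O) = (0 + O)² = O²)
1/(b(J(11, 8)) + p) = 1/(11² - 3929) = 1/(121 - 3929) = 1/(-3808) = -1/3808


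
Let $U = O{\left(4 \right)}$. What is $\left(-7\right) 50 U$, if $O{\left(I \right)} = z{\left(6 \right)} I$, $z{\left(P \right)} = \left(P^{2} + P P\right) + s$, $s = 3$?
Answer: $-105000$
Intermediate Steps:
$z{\left(P \right)} = 3 + 2 P^{2}$ ($z{\left(P \right)} = \left(P^{2} + P P\right) + 3 = \left(P^{2} + P^{2}\right) + 3 = 2 P^{2} + 3 = 3 + 2 P^{2}$)
$O{\left(I \right)} = 75 I$ ($O{\left(I \right)} = \left(3 + 2 \cdot 6^{2}\right) I = \left(3 + 2 \cdot 36\right) I = \left(3 + 72\right) I = 75 I$)
$U = 300$ ($U = 75 \cdot 4 = 300$)
$\left(-7\right) 50 U = \left(-7\right) 50 \cdot 300 = \left(-350\right) 300 = -105000$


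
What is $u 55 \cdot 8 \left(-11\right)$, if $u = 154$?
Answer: $-745360$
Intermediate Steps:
$u 55 \cdot 8 \left(-11\right) = 154 \cdot 55 \cdot 8 \left(-11\right) = 8470 \left(-88\right) = -745360$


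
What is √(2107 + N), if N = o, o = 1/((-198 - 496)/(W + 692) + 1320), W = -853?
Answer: √95784696367626/213214 ≈ 45.902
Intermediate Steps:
o = 161/213214 (o = 1/((-198 - 496)/(-853 + 692) + 1320) = 1/(-694/(-161) + 1320) = 1/(-694*(-1/161) + 1320) = 1/(694/161 + 1320) = 1/(213214/161) = 161/213214 ≈ 0.00075511)
N = 161/213214 ≈ 0.00075511
√(2107 + N) = √(2107 + 161/213214) = √(449242059/213214) = √95784696367626/213214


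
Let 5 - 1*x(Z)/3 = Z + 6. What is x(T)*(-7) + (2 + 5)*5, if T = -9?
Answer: -133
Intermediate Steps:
x(Z) = -3 - 3*Z (x(Z) = 15 - 3*(Z + 6) = 15 - 3*(6 + Z) = 15 + (-18 - 3*Z) = -3 - 3*Z)
x(T)*(-7) + (2 + 5)*5 = (-3 - 3*(-9))*(-7) + (2 + 5)*5 = (-3 + 27)*(-7) + 7*5 = 24*(-7) + 35 = -168 + 35 = -133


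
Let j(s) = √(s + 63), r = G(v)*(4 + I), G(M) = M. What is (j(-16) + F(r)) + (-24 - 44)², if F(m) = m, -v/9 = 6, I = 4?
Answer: 4192 + √47 ≈ 4198.9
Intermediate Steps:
v = -54 (v = -9*6 = -54)
r = -432 (r = -54*(4 + 4) = -54*8 = -432)
j(s) = √(63 + s)
(j(-16) + F(r)) + (-24 - 44)² = (√(63 - 16) - 432) + (-24 - 44)² = (√47 - 432) + (-68)² = (-432 + √47) + 4624 = 4192 + √47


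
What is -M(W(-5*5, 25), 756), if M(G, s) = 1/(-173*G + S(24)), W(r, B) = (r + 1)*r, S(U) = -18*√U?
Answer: 4325/448934676 - √6/299289784 ≈ 9.6257e-6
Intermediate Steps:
W(r, B) = r*(1 + r) (W(r, B) = (1 + r)*r = r*(1 + r))
M(G, s) = 1/(-173*G - 36*√6)
-M(W(-5*5, 25), 756) = -(-1)/(36*√6 + 173*((-5*5)*(1 - 5*5))) = -(-1)/(36*√6 + 173*(-25*(1 - 25))) = -(-1)/(36*√6 + 173*(-25*(-24))) = -(-1)/(36*√6 + 173*600) = -(-1)/(36*√6 + 103800) = -(-1)/(103800 + 36*√6) = 1/(103800 + 36*√6)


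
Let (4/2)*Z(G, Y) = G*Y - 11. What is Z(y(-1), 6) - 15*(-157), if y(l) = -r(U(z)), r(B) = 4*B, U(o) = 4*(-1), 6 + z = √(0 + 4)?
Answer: 4795/2 ≈ 2397.5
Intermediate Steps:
z = -4 (z = -6 + √(0 + 4) = -6 + √4 = -6 + 2 = -4)
U(o) = -4
y(l) = 16 (y(l) = -4*(-4) = -1*(-16) = 16)
Z(G, Y) = -11/2 + G*Y/2 (Z(G, Y) = (G*Y - 11)/2 = (-11 + G*Y)/2 = -11/2 + G*Y/2)
Z(y(-1), 6) - 15*(-157) = (-11/2 + (½)*16*6) - 15*(-157) = (-11/2 + 48) + 2355 = 85/2 + 2355 = 4795/2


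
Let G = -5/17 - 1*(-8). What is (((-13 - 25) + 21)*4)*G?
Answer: -524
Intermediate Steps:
G = 131/17 (G = -5*1/17 + 8 = -5/17 + 8 = 131/17 ≈ 7.7059)
(((-13 - 25) + 21)*4)*G = (((-13 - 25) + 21)*4)*(131/17) = ((-38 + 21)*4)*(131/17) = -17*4*(131/17) = -68*131/17 = -524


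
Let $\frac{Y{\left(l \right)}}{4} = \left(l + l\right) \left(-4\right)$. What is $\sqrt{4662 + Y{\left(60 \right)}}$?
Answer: $\sqrt{2742} \approx 52.364$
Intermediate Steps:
$Y{\left(l \right)} = - 32 l$ ($Y{\left(l \right)} = 4 \left(l + l\right) \left(-4\right) = 4 \cdot 2 l \left(-4\right) = 4 \left(- 8 l\right) = - 32 l$)
$\sqrt{4662 + Y{\left(60 \right)}} = \sqrt{4662 - 1920} = \sqrt{2742}$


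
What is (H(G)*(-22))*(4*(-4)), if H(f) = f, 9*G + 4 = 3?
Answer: -352/9 ≈ -39.111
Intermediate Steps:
G = -⅑ (G = -4/9 + (⅑)*3 = -4/9 + ⅓ = -⅑ ≈ -0.11111)
(H(G)*(-22))*(4*(-4)) = (-⅑*(-22))*(4*(-4)) = (22/9)*(-16) = -352/9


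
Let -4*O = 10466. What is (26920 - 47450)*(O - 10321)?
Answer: 265606875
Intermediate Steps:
O = -5233/2 (O = -¼*10466 = -5233/2 ≈ -2616.5)
(26920 - 47450)*(O - 10321) = (26920 - 47450)*(-5233/2 - 10321) = -20530*(-25875/2) = 265606875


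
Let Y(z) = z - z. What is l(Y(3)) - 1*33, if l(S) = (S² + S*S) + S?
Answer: -33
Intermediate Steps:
Y(z) = 0
l(S) = S + 2*S² (l(S) = (S² + S²) + S = 2*S² + S = S + 2*S²)
l(Y(3)) - 1*33 = 0*(1 + 2*0) - 1*33 = 0*(1 + 0) - 33 = 0*1 - 33 = 0 - 33 = -33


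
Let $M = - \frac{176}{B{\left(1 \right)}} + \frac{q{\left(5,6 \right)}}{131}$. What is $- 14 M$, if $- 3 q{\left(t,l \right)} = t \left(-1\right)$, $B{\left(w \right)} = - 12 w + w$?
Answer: $- \frac{88102}{393} \approx -224.18$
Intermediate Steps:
$B{\left(w \right)} = - 11 w$
$q{\left(t,l \right)} = \frac{t}{3}$ ($q{\left(t,l \right)} = - \frac{t \left(-1\right)}{3} = - \frac{\left(-1\right) t}{3} = \frac{t}{3}$)
$M = \frac{6293}{393}$ ($M = - \frac{176}{\left(-11\right) 1} + \frac{\frac{1}{3} \cdot 5}{131} = - \frac{176}{-11} + \frac{5}{3} \cdot \frac{1}{131} = \left(-176\right) \left(- \frac{1}{11}\right) + \frac{5}{393} = 16 + \frac{5}{393} = \frac{6293}{393} \approx 16.013$)
$- 14 M = \left(-14\right) \frac{6293}{393} = - \frac{88102}{393}$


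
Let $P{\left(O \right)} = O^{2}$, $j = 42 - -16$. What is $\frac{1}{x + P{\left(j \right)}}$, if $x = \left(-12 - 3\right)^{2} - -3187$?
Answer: $\frac{1}{6776} \approx 0.00014758$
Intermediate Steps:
$j = 58$ ($j = 42 + 16 = 58$)
$x = 3412$ ($x = \left(-15\right)^{2} + 3187 = 225 + 3187 = 3412$)
$\frac{1}{x + P{\left(j \right)}} = \frac{1}{3412 + 58^{2}} = \frac{1}{3412 + 3364} = \frac{1}{6776}$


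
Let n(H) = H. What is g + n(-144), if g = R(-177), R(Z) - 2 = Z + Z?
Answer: -496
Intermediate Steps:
R(Z) = 2 + 2*Z (R(Z) = 2 + (Z + Z) = 2 + 2*Z)
g = -352 (g = 2 + 2*(-177) = 2 - 354 = -352)
g + n(-144) = -352 - 144 = -496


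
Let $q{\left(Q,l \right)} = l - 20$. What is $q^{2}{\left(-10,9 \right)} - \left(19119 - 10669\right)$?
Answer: $-8329$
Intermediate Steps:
$q{\left(Q,l \right)} = -20 + l$ ($q{\left(Q,l \right)} = l - 20 = -20 + l$)
$q^{2}{\left(-10,9 \right)} - \left(19119 - 10669\right) = \left(-20 + 9\right)^{2} - \left(19119 - 10669\right) = \left(-11\right)^{2} - \left(19119 - 10669\right) = 121 - 8450 = -8329$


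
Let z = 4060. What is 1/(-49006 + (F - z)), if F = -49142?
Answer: -1/102208 ≈ -9.7840e-6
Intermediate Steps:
1/(-49006 + (F - z)) = 1/(-49006 + (-49142 - 1*4060)) = 1/(-49006 + (-49142 - 4060)) = 1/(-49006 - 53202) = 1/(-102208) = -1/102208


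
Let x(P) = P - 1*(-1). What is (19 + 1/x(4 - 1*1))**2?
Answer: 5929/16 ≈ 370.56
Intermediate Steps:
x(P) = 1 + P (x(P) = P + 1 = 1 + P)
(19 + 1/x(4 - 1*1))**2 = (19 + 1/(1 + (4 - 1*1)))**2 = (19 + 1/(1 + (4 - 1)))**2 = (19 + 1/(1 + 3))**2 = (19 + 1/4)**2 = (77/4)**2 = 5929/16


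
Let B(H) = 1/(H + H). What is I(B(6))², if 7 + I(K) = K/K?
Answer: 36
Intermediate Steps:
B(H) = 1/(2*H)
I(K) = -6 (I(K) = -7 + K/K = -7 + 1 = -6)
I(B(6))² = (-6)² = 36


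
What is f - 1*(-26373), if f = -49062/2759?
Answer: 72714045/2759 ≈ 26355.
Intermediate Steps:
f = -49062/2759 (f = -49062*1/2759 = -49062/2759 ≈ -17.783)
f - 1*(-26373) = -49062/2759 - 1*(-26373) = -49062/2759 + 26373 = 72714045/2759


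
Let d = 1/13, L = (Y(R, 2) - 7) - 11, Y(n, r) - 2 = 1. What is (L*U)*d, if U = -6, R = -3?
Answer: 90/13 ≈ 6.9231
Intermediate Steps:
Y(n, r) = 3 (Y(n, r) = 2 + 1 = 3)
L = -15 (L = (3 - 7) - 11 = -4 - 11 = -15)
d = 1/13 ≈ 0.076923
(L*U)*d = -15*(-6)*(1/13) = 90*(1/13) = 90/13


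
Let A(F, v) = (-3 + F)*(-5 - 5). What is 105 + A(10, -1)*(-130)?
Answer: 9205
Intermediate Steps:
A(F, v) = 30 - 10*F (A(F, v) = (-3 + F)*(-10) = 30 - 10*F)
105 + A(10, -1)*(-130) = 105 + (30 - 10*10)*(-130) = 105 + (30 - 100)*(-130) = 105 - 70*(-130) = 105 + 9100 = 9205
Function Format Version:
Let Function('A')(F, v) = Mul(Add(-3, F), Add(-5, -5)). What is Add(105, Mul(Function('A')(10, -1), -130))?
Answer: 9205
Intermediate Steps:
Function('A')(F, v) = Add(30, Mul(-10, F)) (Function('A')(F, v) = Mul(Add(-3, F), -10) = Add(30, Mul(-10, F)))
Add(105, Mul(Function('A')(10, -1), -130)) = Add(105, Mul(Add(30, Mul(-10, 10)), -130)) = Add(105, Mul(Add(30, -100), -130)) = Add(105, Mul(-70, -130)) = Add(105, 9100) = 9205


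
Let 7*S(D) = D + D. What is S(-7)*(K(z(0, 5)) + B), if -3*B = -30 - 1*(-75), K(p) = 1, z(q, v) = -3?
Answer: 28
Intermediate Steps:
S(D) = 2*D/7 (S(D) = (D + D)/7 = (2*D)/7 = 2*D/7)
B = -15 (B = -(-30 - 1*(-75))/3 = -(-30 + 75)/3 = -1/3*45 = -15)
S(-7)*(K(z(0, 5)) + B) = ((2/7)*(-7))*(1 - 15) = -2*(-14) = 28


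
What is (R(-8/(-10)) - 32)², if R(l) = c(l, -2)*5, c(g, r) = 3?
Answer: 289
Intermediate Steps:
R(l) = 15 (R(l) = 3*5 = 15)
(R(-8/(-10)) - 32)² = (15 - 32)² = (-17)² = 289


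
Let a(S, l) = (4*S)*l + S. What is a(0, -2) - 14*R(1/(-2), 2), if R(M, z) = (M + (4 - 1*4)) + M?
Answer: 14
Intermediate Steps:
R(M, z) = 2*M (R(M, z) = (M + (4 - 4)) + M = (M + 0) + M = M + M = 2*M)
a(S, l) = S + 4*S*l (a(S, l) = 4*S*l + S = S + 4*S*l)
a(0, -2) - 14*R(1/(-2), 2) = 0*(1 + 4*(-2)) - 28/(-2) = 0*(1 - 8) - 28*(-1)/2 = 0*(-7) - 14*(-1) = 0 + 14 = 14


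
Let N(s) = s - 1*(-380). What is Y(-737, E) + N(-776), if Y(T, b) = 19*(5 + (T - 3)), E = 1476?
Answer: -14361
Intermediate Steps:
N(s) = 380 + s (N(s) = s + 380 = 380 + s)
Y(T, b) = 38 + 19*T (Y(T, b) = 19*(5 + (-3 + T)) = 19*(2 + T) = 38 + 19*T)
Y(-737, E) + N(-776) = (38 + 19*(-737)) + (380 - 776) = (38 - 14003) - 396 = -13965 - 396 = -14361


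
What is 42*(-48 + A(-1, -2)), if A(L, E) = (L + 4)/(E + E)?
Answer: -4095/2 ≈ -2047.5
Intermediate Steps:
A(L, E) = (4 + L)/(2*E) (A(L, E) = (4 + L)/((2*E)) = (4 + L)*(1/(2*E)) = (4 + L)/(2*E))
42*(-48 + A(-1, -2)) = 42*(-48 + (1/2)*(4 - 1)/(-2)) = 42*(-48 + (1/2)*(-1/2)*3) = 42*(-48 - 3/4) = 42*(-195/4) = -4095/2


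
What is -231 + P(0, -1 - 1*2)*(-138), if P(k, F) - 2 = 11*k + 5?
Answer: -1197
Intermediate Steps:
P(k, F) = 7 + 11*k (P(k, F) = 2 + (11*k + 5) = 2 + (5 + 11*k) = 7 + 11*k)
-231 + P(0, -1 - 1*2)*(-138) = -231 + (7 + 11*0)*(-138) = -231 + (7 + 0)*(-138) = -231 + 7*(-138) = -231 - 966 = -1197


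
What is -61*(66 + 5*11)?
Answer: -7381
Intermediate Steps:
-61*(66 + 5*11) = -61*(66 + 55) = -61*121 = -7381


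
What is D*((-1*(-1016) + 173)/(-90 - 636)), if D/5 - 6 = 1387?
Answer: -8281385/726 ≈ -11407.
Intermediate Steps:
D = 6965 (D = 30 + 5*1387 = 30 + 6935 = 6965)
D*((-1*(-1016) + 173)/(-90 - 636)) = 6965*((-1*(-1016) + 173)/(-90 - 636)) = 6965*((1016 + 173)/(-726)) = 6965*(1189*(-1/726)) = 6965*(-1189/726) = -8281385/726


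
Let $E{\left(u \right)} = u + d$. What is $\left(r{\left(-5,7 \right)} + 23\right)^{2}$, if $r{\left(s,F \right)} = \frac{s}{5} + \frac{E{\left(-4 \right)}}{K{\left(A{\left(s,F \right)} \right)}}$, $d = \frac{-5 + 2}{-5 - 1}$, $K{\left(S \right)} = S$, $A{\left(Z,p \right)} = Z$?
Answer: $\frac{51529}{100} \approx 515.29$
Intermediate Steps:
$d = \frac{1}{2}$ ($d = - \frac{3}{-6} = \left(-3\right) \left(- \frac{1}{6}\right) = \frac{1}{2} \approx 0.5$)
$E{\left(u \right)} = \frac{1}{2} + u$ ($E{\left(u \right)} = u + \frac{1}{2} = \frac{1}{2} + u$)
$r{\left(s,F \right)} = - \frac{7}{2 s} + \frac{s}{5}$ ($r{\left(s,F \right)} = \frac{s}{5} + \frac{\frac{1}{2} - 4}{s} = s \frac{1}{5} - \frac{7}{2 s} = \frac{s}{5} - \frac{7}{2 s} = - \frac{7}{2 s} + \frac{s}{5}$)
$\left(r{\left(-5,7 \right)} + 23\right)^{2} = \left(\left(- \frac{7}{2 \left(-5\right)} + \frac{1}{5} \left(-5\right)\right) + 23\right)^{2} = \left(\left(\left(- \frac{7}{2}\right) \left(- \frac{1}{5}\right) - 1\right) + 23\right)^{2} = \left(\left(\frac{7}{10} - 1\right) + 23\right)^{2} = \left(- \frac{3}{10} + 23\right)^{2} = \left(\frac{227}{10}\right)^{2} = \frac{51529}{100}$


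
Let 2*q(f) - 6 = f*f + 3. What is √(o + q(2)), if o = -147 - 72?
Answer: 5*I*√34/2 ≈ 14.577*I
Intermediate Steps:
o = -219
q(f) = 9/2 + f²/2 (q(f) = 3 + (f*f + 3)/2 = 3 + (f² + 3)/2 = 3 + (3 + f²)/2 = 3 + (3/2 + f²/2) = 9/2 + f²/2)
√(o + q(2)) = √(-219 + (9/2 + (½)*2²)) = √(-219 + (9/2 + (½)*4)) = √(-219 + (9/2 + 2)) = √(-219 + 13/2) = √(-425/2) = 5*I*√34/2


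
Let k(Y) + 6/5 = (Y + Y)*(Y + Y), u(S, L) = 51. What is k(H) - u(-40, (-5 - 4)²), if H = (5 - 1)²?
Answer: 4859/5 ≈ 971.80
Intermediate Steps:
H = 16 (H = 4² = 16)
k(Y) = -6/5 + 4*Y² (k(Y) = -6/5 + (Y + Y)*(Y + Y) = -6/5 + (2*Y)*(2*Y) = -6/5 + 4*Y²)
k(H) - u(-40, (-5 - 4)²) = (-6/5 + 4*16²) - 1*51 = (-6/5 + 4*256) - 51 = (-6/5 + 1024) - 51 = 5114/5 - 51 = 4859/5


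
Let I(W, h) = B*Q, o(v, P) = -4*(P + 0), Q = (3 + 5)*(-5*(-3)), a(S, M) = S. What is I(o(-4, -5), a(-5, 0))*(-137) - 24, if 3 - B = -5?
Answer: -131544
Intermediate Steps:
B = 8 (B = 3 - 1*(-5) = 3 + 5 = 8)
Q = 120 (Q = 8*15 = 120)
o(v, P) = -4*P
I(W, h) = 960 (I(W, h) = 8*120 = 960)
I(o(-4, -5), a(-5, 0))*(-137) - 24 = 960*(-137) - 24 = -131520 - 24 = -131544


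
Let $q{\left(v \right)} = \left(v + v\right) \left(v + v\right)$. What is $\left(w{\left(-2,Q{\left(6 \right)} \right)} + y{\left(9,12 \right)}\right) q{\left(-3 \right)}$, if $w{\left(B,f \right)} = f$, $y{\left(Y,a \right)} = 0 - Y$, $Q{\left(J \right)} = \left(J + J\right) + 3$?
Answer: $216$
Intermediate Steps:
$Q{\left(J \right)} = 3 + 2 J$ ($Q{\left(J \right)} = 2 J + 3 = 3 + 2 J$)
$y{\left(Y,a \right)} = - Y$
$q{\left(v \right)} = 4 v^{2}$ ($q{\left(v \right)} = 2 v 2 v = 4 v^{2}$)
$\left(w{\left(-2,Q{\left(6 \right)} \right)} + y{\left(9,12 \right)}\right) q{\left(-3 \right)} = \left(\left(3 + 2 \cdot 6\right) - 9\right) 4 \left(-3\right)^{2} = \left(\left(3 + 12\right) - 9\right) 4 \cdot 9 = \left(15 - 9\right) 36 = 6 \cdot 36 = 216$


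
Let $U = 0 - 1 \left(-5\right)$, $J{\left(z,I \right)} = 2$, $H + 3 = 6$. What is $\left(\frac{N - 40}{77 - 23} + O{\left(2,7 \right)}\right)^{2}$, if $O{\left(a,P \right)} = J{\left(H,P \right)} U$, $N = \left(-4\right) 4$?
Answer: $\frac{58564}{729} \approx 80.335$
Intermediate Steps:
$H = 3$ ($H = -3 + 6 = 3$)
$N = -16$
$U = 5$ ($U = 0 - -5 = 0 + 5 = 5$)
$O{\left(a,P \right)} = 10$ ($O{\left(a,P \right)} = 2 \cdot 5 = 10$)
$\left(\frac{N - 40}{77 - 23} + O{\left(2,7 \right)}\right)^{2} = \left(\frac{-16 - 40}{77 - 23} + 10\right)^{2} = \left(- \frac{56}{54} + 10\right)^{2} = \left(\left(-56\right) \frac{1}{54} + 10\right)^{2} = \left(- \frac{28}{27} + 10\right)^{2} = \left(\frac{242}{27}\right)^{2} = \frac{58564}{729}$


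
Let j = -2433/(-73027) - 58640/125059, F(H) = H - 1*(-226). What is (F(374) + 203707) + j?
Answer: 1865867208800318/9132683593 ≈ 2.0431e+5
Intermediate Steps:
F(H) = 226 + H (F(H) = H + 226 = 226 + H)
j = -3978034733/9132683593 (j = -2433*(-1/73027) - 58640*1/125059 = 2433/73027 - 58640/125059 = -3978034733/9132683593 ≈ -0.43558)
(F(374) + 203707) + j = ((226 + 374) + 203707) - 3978034733/9132683593 = (600 + 203707) - 3978034733/9132683593 = 204307 - 3978034733/9132683593 = 1865867208800318/9132683593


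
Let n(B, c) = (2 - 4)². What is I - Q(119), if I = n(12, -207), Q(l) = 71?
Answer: -67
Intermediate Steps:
n(B, c) = 4 (n(B, c) = (-2)² = 4)
I = 4
I - Q(119) = 4 - 1*71 = 4 - 71 = -67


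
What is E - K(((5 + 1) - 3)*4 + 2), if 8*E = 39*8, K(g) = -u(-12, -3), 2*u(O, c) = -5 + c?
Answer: 35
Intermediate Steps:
u(O, c) = -5/2 + c/2 (u(O, c) = (-5 + c)/2 = -5/2 + c/2)
K(g) = 4 (K(g) = -(-5/2 + (½)*(-3)) = -(-5/2 - 3/2) = -1*(-4) = 4)
E = 39 (E = (39*8)/8 = (⅛)*312 = 39)
E - K(((5 + 1) - 3)*4 + 2) = 39 - 1*4 = 39 - 4 = 35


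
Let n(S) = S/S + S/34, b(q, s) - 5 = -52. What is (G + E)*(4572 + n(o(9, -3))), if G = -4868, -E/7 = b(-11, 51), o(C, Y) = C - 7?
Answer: -20757114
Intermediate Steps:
o(C, Y) = -7 + C
b(q, s) = -47 (b(q, s) = 5 - 52 = -47)
E = 329 (E = -7*(-47) = 329)
n(S) = 1 + S/34 (n(S) = 1 + S*(1/34) = 1 + S/34)
(G + E)*(4572 + n(o(9, -3))) = (-4868 + 329)*(4572 + (1 + (-7 + 9)/34)) = -4539*(4572 + (1 + (1/34)*2)) = -4539*(4572 + (1 + 1/17)) = -4539*(4572 + 18/17) = -4539*77742/17 = -20757114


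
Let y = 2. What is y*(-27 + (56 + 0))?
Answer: 58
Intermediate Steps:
y*(-27 + (56 + 0)) = 2*(-27 + (56 + 0)) = 2*(-27 + 56) = 2*29 = 58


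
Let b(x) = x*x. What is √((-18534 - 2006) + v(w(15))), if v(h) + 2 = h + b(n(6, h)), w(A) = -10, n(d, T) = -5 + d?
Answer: I*√20551 ≈ 143.36*I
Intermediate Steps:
b(x) = x²
v(h) = -1 + h (v(h) = -2 + (h + (-5 + 6)²) = -2 + (h + 1²) = -2 + (h + 1) = -2 + (1 + h) = -1 + h)
√((-18534 - 2006) + v(w(15))) = √((-18534 - 2006) + (-1 - 10)) = √(-20540 - 11) = √(-20551) = I*√20551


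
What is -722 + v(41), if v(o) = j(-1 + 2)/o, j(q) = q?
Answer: -29601/41 ≈ -721.98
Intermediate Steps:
v(o) = 1/o (v(o) = (-1 + 2)/o = 1/o)
-722 + v(41) = -722 + 1/41 = -29601/41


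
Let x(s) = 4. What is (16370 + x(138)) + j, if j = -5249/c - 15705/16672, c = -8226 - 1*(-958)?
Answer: 496011316823/30293024 ≈ 16374.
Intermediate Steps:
c = -7268 (c = -8226 + 958 = -7268)
j = -6658153/30293024 (j = -5249/(-7268) - 15705/16672 = -5249*(-1/7268) - 15705*1/16672 = 5249/7268 - 15705/16672 = -6658153/30293024 ≈ -0.21979)
(16370 + x(138)) + j = (16370 + 4) - 6658153/30293024 = 16374 - 6658153/30293024 = 496011316823/30293024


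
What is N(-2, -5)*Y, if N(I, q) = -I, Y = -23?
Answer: -46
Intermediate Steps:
N(-2, -5)*Y = -1*(-2)*(-23) = 2*(-23) = -46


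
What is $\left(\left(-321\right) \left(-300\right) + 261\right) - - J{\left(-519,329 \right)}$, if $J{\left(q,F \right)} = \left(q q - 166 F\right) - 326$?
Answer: $310982$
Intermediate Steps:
$J{\left(q,F \right)} = -326 + q^{2} - 166 F$ ($J{\left(q,F \right)} = \left(q^{2} - 166 F\right) - 326 = -326 + q^{2} - 166 F$)
$\left(\left(-321\right) \left(-300\right) + 261\right) - - J{\left(-519,329 \right)} = \left(\left(-321\right) \left(-300\right) + 261\right) - - (-326 + \left(-519\right)^{2} - 54614) = \left(96300 + 261\right) - - (-326 + 269361 - 54614) = 96561 - \left(-1\right) 214421 = 96561 - -214421 = 96561 + 214421 = 310982$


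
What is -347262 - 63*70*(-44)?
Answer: -153222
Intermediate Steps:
-347262 - 63*70*(-44) = -347262 - 4410*(-44) = -347262 + 194040 = -153222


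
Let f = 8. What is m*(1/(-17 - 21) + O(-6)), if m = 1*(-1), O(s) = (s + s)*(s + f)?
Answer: 913/38 ≈ 24.026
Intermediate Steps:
O(s) = 2*s*(8 + s) (O(s) = (s + s)*(s + 8) = (2*s)*(8 + s) = 2*s*(8 + s))
m = -1
m*(1/(-17 - 21) + O(-6)) = -(1/(-17 - 21) + 2*(-6)*(8 - 6)) = -(1/(-38) + 2*(-6)*2) = -(-1/38 - 24) = -1*(-913/38) = 913/38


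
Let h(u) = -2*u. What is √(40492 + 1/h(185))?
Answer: 3*√615928270/370 ≈ 201.23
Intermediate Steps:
√(40492 + 1/h(185)) = √(40492 + 1/(-2*185)) = √(40492 + 1/(-370)) = √(40492 - 1/370) = √(14982039/370) = 3*√615928270/370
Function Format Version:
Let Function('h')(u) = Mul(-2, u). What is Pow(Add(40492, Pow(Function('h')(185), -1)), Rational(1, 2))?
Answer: Mul(Rational(3, 370), Pow(615928270, Rational(1, 2))) ≈ 201.23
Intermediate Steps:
Pow(Add(40492, Pow(Function('h')(185), -1)), Rational(1, 2)) = Pow(Add(40492, Pow(Mul(-2, 185), -1)), Rational(1, 2)) = Pow(Add(40492, Pow(-370, -1)), Rational(1, 2)) = Pow(Add(40492, Rational(-1, 370)), Rational(1, 2)) = Pow(Rational(14982039, 370), Rational(1, 2)) = Mul(Rational(3, 370), Pow(615928270, Rational(1, 2)))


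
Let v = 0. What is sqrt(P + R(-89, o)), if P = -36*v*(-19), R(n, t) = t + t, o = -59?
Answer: I*sqrt(118) ≈ 10.863*I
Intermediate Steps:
R(n, t) = 2*t
P = 0 (P = -36*0*(-19) = 0*(-19) = 0)
sqrt(P + R(-89, o)) = sqrt(0 + 2*(-59)) = sqrt(0 - 118) = sqrt(-118) = I*sqrt(118)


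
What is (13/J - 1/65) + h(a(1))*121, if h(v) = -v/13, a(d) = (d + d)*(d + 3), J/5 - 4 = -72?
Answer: -329357/4420 ≈ -74.515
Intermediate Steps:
J = -340 (J = 20 + 5*(-72) = 20 - 360 = -340)
a(d) = 2*d*(3 + d) (a(d) = (2*d)*(3 + d) = 2*d*(3 + d))
h(v) = -v/13
(13/J - 1/65) + h(a(1))*121 = (13/(-340) - 1/65) - 2*(3 + 1)/13*121 = (13*(-1/340) - 1*1/65) - 2*4/13*121 = (-13/340 - 1/65) - 1/13*8*121 = -237/4420 - 8/13*121 = -237/4420 - 968/13 = -329357/4420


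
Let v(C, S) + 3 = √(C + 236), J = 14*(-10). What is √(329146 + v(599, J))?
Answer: √(329143 + √835) ≈ 573.74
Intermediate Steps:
J = -140
v(C, S) = -3 + √(236 + C) (v(C, S) = -3 + √(C + 236) = -3 + √(236 + C))
√(329146 + v(599, J)) = √(329146 + (-3 + √(236 + 599))) = √(329146 + (-3 + √835)) = √(329143 + √835)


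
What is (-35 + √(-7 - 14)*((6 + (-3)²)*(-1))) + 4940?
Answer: 4905 - 15*I*√21 ≈ 4905.0 - 68.739*I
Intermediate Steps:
(-35 + √(-7 - 14)*((6 + (-3)²)*(-1))) + 4940 = (-35 + √(-21)*((6 + 9)*(-1))) + 4940 = (-35 + (I*√21)*(15*(-1))) + 4940 = (-35 + (I*√21)*(-15)) + 4940 = (-35 - 15*I*√21) + 4940 = 4905 - 15*I*√21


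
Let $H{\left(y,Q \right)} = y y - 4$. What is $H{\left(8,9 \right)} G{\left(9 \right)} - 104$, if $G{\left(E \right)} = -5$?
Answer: $-404$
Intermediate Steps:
$H{\left(y,Q \right)} = -4 + y^{2}$ ($H{\left(y,Q \right)} = y^{2} - 4 = -4 + y^{2}$)
$H{\left(8,9 \right)} G{\left(9 \right)} - 104 = \left(-4 + 8^{2}\right) \left(-5\right) - 104 = \left(-4 + 64\right) \left(-5\right) - 104 = 60 \left(-5\right) - 104 = -300 - 104 = -404$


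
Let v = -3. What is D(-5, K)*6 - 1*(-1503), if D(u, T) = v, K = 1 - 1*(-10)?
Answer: 1485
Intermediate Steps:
K = 11 (K = 1 + 10 = 11)
D(u, T) = -3
D(-5, K)*6 - 1*(-1503) = -3*6 - 1*(-1503) = -18 + 1503 = 1485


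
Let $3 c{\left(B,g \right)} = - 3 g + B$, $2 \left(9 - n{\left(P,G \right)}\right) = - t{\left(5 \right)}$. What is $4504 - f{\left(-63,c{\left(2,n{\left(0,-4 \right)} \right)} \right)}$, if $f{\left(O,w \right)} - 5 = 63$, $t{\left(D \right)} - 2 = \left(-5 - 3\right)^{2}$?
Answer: $4436$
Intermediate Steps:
$t{\left(D \right)} = 66$ ($t{\left(D \right)} = 2 + \left(-5 - 3\right)^{2} = 2 + \left(-8\right)^{2} = 2 + 64 = 66$)
$n{\left(P,G \right)} = 42$ ($n{\left(P,G \right)} = 9 - \frac{\left(-1\right) 66}{2} = 9 - -33 = 9 + 33 = 42$)
$c{\left(B,g \right)} = - g + \frac{B}{3}$ ($c{\left(B,g \right)} = \frac{- 3 g + B}{3} = \frac{B - 3 g}{3} = - g + \frac{B}{3}$)
$f{\left(O,w \right)} = 68$ ($f{\left(O,w \right)} = 5 + 63 = 68$)
$4504 - f{\left(-63,c{\left(2,n{\left(0,-4 \right)} \right)} \right)} = 4504 - 68 = 4436$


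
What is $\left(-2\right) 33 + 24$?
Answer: $-42$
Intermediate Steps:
$\left(-2\right) 33 + 24 = -66 + 24 = -42$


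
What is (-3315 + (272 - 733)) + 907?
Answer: -2869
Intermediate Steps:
(-3315 + (272 - 733)) + 907 = (-3315 - 461) + 907 = -3776 + 907 = -2869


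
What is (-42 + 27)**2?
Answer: 225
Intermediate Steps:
(-42 + 27)**2 = (-15)**2 = 225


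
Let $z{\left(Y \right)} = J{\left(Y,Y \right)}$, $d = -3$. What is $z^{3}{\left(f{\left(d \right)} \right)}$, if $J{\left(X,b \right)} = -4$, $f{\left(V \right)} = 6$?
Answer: $-64$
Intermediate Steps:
$z{\left(Y \right)} = -4$
$z^{3}{\left(f{\left(d \right)} \right)} = \left(-4\right)^{3} = -64$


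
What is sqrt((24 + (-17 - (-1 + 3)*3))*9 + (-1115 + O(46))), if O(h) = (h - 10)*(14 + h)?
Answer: sqrt(1054) ≈ 32.465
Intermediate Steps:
O(h) = (-10 + h)*(14 + h)
sqrt((24 + (-17 - (-1 + 3)*3))*9 + (-1115 + O(46))) = sqrt((24 + (-17 - (-1 + 3)*3))*9 + (-1115 + (-140 + 46**2 + 4*46))) = sqrt((24 + (-17 - 2*3))*9 + (-1115 + (-140 + 2116 + 184))) = sqrt((24 + (-17 - 1*6))*9 + (-1115 + 2160)) = sqrt((24 + (-17 - 6))*9 + 1045) = sqrt((24 - 23)*9 + 1045) = sqrt(1*9 + 1045) = sqrt(9 + 1045) = sqrt(1054)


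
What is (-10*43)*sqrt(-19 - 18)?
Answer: -430*I*sqrt(37) ≈ -2615.6*I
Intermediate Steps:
(-10*43)*sqrt(-19 - 18) = -430*I*sqrt(37)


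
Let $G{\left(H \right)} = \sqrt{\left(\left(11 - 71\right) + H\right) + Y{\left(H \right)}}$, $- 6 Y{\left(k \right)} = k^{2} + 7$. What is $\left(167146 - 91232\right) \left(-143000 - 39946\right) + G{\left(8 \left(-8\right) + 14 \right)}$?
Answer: $-13888162644 + \frac{i \sqrt{19002}}{6} \approx -1.3888 \cdot 10^{10} + 22.975 i$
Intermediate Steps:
$Y{\left(k \right)} = - \frac{7}{6} - \frac{k^{2}}{6}$ ($Y{\left(k \right)} = - \frac{k^{2} + 7}{6} = - \frac{7 + k^{2}}{6} = - \frac{7}{6} - \frac{k^{2}}{6}$)
$G{\left(H \right)} = \sqrt{- \frac{367}{6} + H - \frac{H^{2}}{6}}$ ($G{\left(H \right)} = \sqrt{\left(\left(11 - 71\right) + H\right) - \left(\frac{7}{6} + \frac{H^{2}}{6}\right)} = \sqrt{\left(-60 + H\right) - \left(\frac{7}{6} + \frac{H^{2}}{6}\right)} = \sqrt{- \frac{367}{6} + H - \frac{H^{2}}{6}}$)
$\left(167146 - 91232\right) \left(-143000 - 39946\right) + G{\left(8 \left(-8\right) + 14 \right)} = \left(167146 - 91232\right) \left(-143000 - 39946\right) + \frac{\sqrt{-2202 - 6 \left(8 \left(-8\right) + 14\right)^{2} + 36 \left(8 \left(-8\right) + 14\right)}}{6} = 75914 \left(-182946\right) + \frac{\sqrt{-2202 - 6 \left(-64 + 14\right)^{2} + 36 \left(-64 + 14\right)}}{6} = -13888162644 + \frac{\sqrt{-2202 - 6 \left(-50\right)^{2} + 36 \left(-50\right)}}{6} = -13888162644 + \frac{\sqrt{-2202 - 15000 - 1800}}{6} = -13888162644 + \frac{\sqrt{-19002}}{6} = -13888162644 + \frac{i \sqrt{19002}}{6}$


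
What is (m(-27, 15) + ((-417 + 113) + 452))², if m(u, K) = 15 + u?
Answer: 18496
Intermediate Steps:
(m(-27, 15) + ((-417 + 113) + 452))² = ((15 - 27) + ((-417 + 113) + 452))² = (-12 + (-304 + 452))² = (-12 + 148)² = 136² = 18496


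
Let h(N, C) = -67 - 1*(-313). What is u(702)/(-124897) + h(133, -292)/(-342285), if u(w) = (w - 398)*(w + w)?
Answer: -48707813074/14250123215 ≈ -3.4181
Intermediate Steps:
h(N, C) = 246 (h(N, C) = -67 + 313 = 246)
u(w) = 2*w*(-398 + w) (u(w) = (-398 + w)*(2*w) = 2*w*(-398 + w))
u(702)/(-124897) + h(133, -292)/(-342285) = (2*702*(-398 + 702))/(-124897) + 246/(-342285) = (2*702*304)*(-1/124897) + 246*(-1/342285) = 426816*(-1/124897) - 82/114095 = -426816/124897 - 82/114095 = -48707813074/14250123215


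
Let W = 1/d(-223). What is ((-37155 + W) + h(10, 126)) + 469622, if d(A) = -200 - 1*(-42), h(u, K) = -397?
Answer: 68267059/158 ≈ 4.3207e+5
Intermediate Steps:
d(A) = -158 (d(A) = -200 + 42 = -158)
W = -1/158 (W = 1/(-158) = -1/158 ≈ -0.0063291)
((-37155 + W) + h(10, 126)) + 469622 = ((-37155 - 1/158) - 397) + 469622 = (-5870491/158 - 397) + 469622 = -5933217/158 + 469622 = 68267059/158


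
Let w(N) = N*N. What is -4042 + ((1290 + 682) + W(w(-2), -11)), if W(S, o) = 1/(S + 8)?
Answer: -24839/12 ≈ -2069.9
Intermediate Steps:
w(N) = N²
W(S, o) = 1/(8 + S)
-4042 + ((1290 + 682) + W(w(-2), -11)) = -4042 + ((1290 + 682) + 1/(8 + (-2)²)) = -4042 + (1972 + 1/(8 + 4)) = -4042 + (1972 + 1/12) = -4042 + 23665/12 = -24839/12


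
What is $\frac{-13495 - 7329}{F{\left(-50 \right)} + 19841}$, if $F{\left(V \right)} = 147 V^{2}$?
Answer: $- \frac{20824}{387341} \approx -0.053761$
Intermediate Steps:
$\frac{-13495 - 7329}{F{\left(-50 \right)} + 19841} = \frac{-13495 - 7329}{147 \left(-50\right)^{2} + 19841} = - \frac{20824}{147 \cdot 2500 + 19841} = - \frac{20824}{367500 + 19841} = - \frac{20824}{387341}$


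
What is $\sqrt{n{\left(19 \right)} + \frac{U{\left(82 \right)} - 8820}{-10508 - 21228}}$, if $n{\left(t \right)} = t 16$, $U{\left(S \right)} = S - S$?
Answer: $\frac{\sqrt{19153794694}}{7934} \approx 17.444$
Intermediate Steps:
$U{\left(S \right)} = 0$
$n{\left(t \right)} = 16 t$
$\sqrt{n{\left(19 \right)} + \frac{U{\left(82 \right)} - 8820}{-10508 - 21228}} = \sqrt{16 \cdot 19 + \frac{0 - 8820}{-10508 - 21228}} = \sqrt{304 - \frac{8820}{-31736}} = \sqrt{304 - - \frac{2205}{7934}} = \sqrt{304 + \frac{2205}{7934}} = \sqrt{\frac{2414141}{7934}} = \frac{\sqrt{19153794694}}{7934}$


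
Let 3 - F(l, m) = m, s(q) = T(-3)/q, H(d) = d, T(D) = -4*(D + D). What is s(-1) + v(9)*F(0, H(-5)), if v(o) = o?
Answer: 48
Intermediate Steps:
T(D) = -8*D
s(q) = 24/q (s(q) = (-8*(-3))/q = 24/q)
F(l, m) = 3 - m
s(-1) + v(9)*F(0, H(-5)) = 24/(-1) + 9*(3 - 1*(-5)) = 24*(-1) + 9*(3 + 5) = -24 + 9*8 = -24 + 72 = 48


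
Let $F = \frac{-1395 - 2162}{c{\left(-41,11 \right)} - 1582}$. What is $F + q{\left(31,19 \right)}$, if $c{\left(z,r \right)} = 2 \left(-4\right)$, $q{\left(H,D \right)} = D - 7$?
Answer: $\frac{22637}{1590} \approx 14.237$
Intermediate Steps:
$q{\left(H,D \right)} = -7 + D$
$c{\left(z,r \right)} = -8$
$F = \frac{3557}{1590}$ ($F = \frac{-1395 - 2162}{-8 - 1582} = - \frac{3557}{-1590} = \left(-3557\right) \left(- \frac{1}{1590}\right) = \frac{3557}{1590} \approx 2.2371$)
$F + q{\left(31,19 \right)} = \frac{3557}{1590} + \left(-7 + 19\right) = \frac{3557}{1590} + 12 = \frac{22637}{1590}$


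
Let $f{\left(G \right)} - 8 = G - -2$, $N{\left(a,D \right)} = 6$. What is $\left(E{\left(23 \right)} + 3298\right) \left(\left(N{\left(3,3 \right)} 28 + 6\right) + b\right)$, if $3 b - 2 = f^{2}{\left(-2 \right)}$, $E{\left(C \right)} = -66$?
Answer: $633472$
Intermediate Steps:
$f{\left(G \right)} = 10 + G$ ($f{\left(G \right)} = 8 + \left(G - -2\right) = 8 + \left(G + 2\right) = 8 + \left(2 + G\right) = 10 + G$)
$b = 22$ ($b = \frac{2}{3} + \frac{\left(10 - 2\right)^{2}}{3} = \frac{2}{3} + \frac{8^{2}}{3} = \frac{2}{3} + \frac{1}{3} \cdot 64 = \frac{2}{3} + \frac{64}{3} = 22$)
$\left(E{\left(23 \right)} + 3298\right) \left(\left(N{\left(3,3 \right)} 28 + 6\right) + b\right) = \left(-66 + 3298\right) \left(\left(6 \cdot 28 + 6\right) + 22\right) = 3232 \left(\left(168 + 6\right) + 22\right) = 3232 \left(174 + 22\right) = 3232 \cdot 196 = 633472$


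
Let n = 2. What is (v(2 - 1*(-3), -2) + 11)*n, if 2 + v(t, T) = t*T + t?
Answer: 8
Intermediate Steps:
v(t, T) = -2 + t + T*t (v(t, T) = -2 + (t*T + t) = -2 + (T*t + t) = -2 + (t + T*t) = -2 + t + T*t)
(v(2 - 1*(-3), -2) + 11)*n = ((-2 + (2 - 1*(-3)) - 2*(2 - 1*(-3))) + 11)*2 = ((-2 + (2 + 3) - 2*(2 + 3)) + 11)*2 = ((-2 + 5 - 2*5) + 11)*2 = ((-2 + 5 - 10) + 11)*2 = (-7 + 11)*2 = 4*2 = 8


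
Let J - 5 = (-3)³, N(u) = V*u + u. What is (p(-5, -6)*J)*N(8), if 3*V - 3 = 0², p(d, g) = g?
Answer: 2112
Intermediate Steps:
V = 1 (V = 1 + (⅓)*0² = 1 + (⅓)*0 = 1 + 0 = 1)
N(u) = 2*u (N(u) = 1*u + u = u + u = 2*u)
J = -22 (J = 5 + (-3)³ = 5 - 27 = -22)
(p(-5, -6)*J)*N(8) = (-6*(-22))*(2*8) = 132*16 = 2112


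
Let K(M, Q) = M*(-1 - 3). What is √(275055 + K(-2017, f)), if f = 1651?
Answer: √283123 ≈ 532.09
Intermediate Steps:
K(M, Q) = -4*M (K(M, Q) = M*(-4) = -4*M)
√(275055 + K(-2017, f)) = √(275055 - 4*(-2017)) = √(275055 + 8068) = √283123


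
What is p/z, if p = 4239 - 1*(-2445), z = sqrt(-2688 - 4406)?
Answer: -3342*I*sqrt(7094)/3547 ≈ -79.358*I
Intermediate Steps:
z = I*sqrt(7094) (z = sqrt(-7094) = I*sqrt(7094) ≈ 84.226*I)
p = 6684 (p = 4239 + 2445 = 6684)
p/z = 6684/((I*sqrt(7094))) = 6684*(-I*sqrt(7094)/7094) = -3342*I*sqrt(7094)/3547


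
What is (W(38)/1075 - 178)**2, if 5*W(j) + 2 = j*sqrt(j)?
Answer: 915374444376/28890625 - 72713152*sqrt(38)/28890625 ≈ 31669.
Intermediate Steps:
W(j) = -2/5 + j**(3/2)/5 (W(j) = -2/5 + (j*sqrt(j))/5 = -2/5 + j**(3/2)/5)
(W(38)/1075 - 178)**2 = ((-2/5 + 38**(3/2)/5)/1075 - 178)**2 = ((-2/5 + (38*sqrt(38))/5)*(1/1075) - 178)**2 = ((-2/5 + 38*sqrt(38)/5)*(1/1075) - 178)**2 = ((-2/5375 + 38*sqrt(38)/5375) - 178)**2 = (-956752/5375 + 38*sqrt(38)/5375)**2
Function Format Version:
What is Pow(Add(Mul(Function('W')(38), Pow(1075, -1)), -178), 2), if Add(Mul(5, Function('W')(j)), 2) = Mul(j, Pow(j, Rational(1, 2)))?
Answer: Add(Rational(915374444376, 28890625), Mul(Rational(-72713152, 28890625), Pow(38, Rational(1, 2)))) ≈ 31669.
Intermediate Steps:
Function('W')(j) = Add(Rational(-2, 5), Mul(Rational(1, 5), Pow(j, Rational(3, 2)))) (Function('W')(j) = Add(Rational(-2, 5), Mul(Rational(1, 5), Mul(j, Pow(j, Rational(1, 2))))) = Add(Rational(-2, 5), Mul(Rational(1, 5), Pow(j, Rational(3, 2)))))
Pow(Add(Mul(Function('W')(38), Pow(1075, -1)), -178), 2) = Pow(Add(Mul(Add(Rational(-2, 5), Mul(Rational(1, 5), Pow(38, Rational(3, 2)))), Pow(1075, -1)), -178), 2) = Pow(Add(Mul(Add(Rational(-2, 5), Mul(Rational(1, 5), Mul(38, Pow(38, Rational(1, 2))))), Rational(1, 1075)), -178), 2) = Pow(Add(Mul(Add(Rational(-2, 5), Mul(Rational(38, 5), Pow(38, Rational(1, 2)))), Rational(1, 1075)), -178), 2) = Pow(Add(Add(Rational(-2, 5375), Mul(Rational(38, 5375), Pow(38, Rational(1, 2)))), -178), 2) = Pow(Add(Rational(-956752, 5375), Mul(Rational(38, 5375), Pow(38, Rational(1, 2)))), 2)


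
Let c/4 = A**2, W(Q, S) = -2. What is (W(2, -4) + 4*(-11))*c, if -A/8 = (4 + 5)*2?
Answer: -3815424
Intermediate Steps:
A = -144 (A = -8*(4 + 5)*2 = -72*2 = -8*18 = -144)
c = 82944 (c = 4*(-144)**2 = 4*20736 = 82944)
(W(2, -4) + 4*(-11))*c = (-2 + 4*(-11))*82944 = (-2 - 44)*82944 = -46*82944 = -3815424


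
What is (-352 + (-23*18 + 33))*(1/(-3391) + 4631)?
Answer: -11510826760/3391 ≈ -3.3945e+6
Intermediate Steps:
(-352 + (-23*18 + 33))*(1/(-3391) + 4631) = (-352 + (-414 + 33))*(-1/3391 + 4631) = (-352 - 381)*(15703720/3391) = -733*15703720/3391 = -11510826760/3391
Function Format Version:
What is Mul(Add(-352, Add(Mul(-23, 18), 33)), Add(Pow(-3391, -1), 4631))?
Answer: Rational(-11510826760, 3391) ≈ -3.3945e+6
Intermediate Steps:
Mul(Add(-352, Add(Mul(-23, 18), 33)), Add(Pow(-3391, -1), 4631)) = Mul(Add(-352, Add(-414, 33)), Add(Rational(-1, 3391), 4631)) = Mul(Add(-352, -381), Rational(15703720, 3391)) = Mul(-733, Rational(15703720, 3391)) = Rational(-11510826760, 3391)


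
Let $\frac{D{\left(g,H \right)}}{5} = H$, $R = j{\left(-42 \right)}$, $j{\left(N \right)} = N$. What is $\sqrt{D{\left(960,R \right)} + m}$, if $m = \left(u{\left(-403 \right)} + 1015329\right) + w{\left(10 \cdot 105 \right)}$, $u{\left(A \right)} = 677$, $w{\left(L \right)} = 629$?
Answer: $5 \sqrt{40657} \approx 1008.2$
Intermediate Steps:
$R = -42$
$D{\left(g,H \right)} = 5 H$
$m = 1016635$ ($m = \left(677 + 1015329\right) + 629 = 1016006 + 629 = 1016635$)
$\sqrt{D{\left(960,R \right)} + m} = \sqrt{5 \left(-42\right) + 1016635} = \sqrt{-210 + 1016635} = \sqrt{1016425} = 5 \sqrt{40657}$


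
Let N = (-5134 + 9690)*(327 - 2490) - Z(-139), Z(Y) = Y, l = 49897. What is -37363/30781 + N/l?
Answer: -305195327520/1535879557 ≈ -198.71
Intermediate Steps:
N = -9854489 (N = (-5134 + 9690)*(327 - 2490) - 1*(-139) = 4556*(-2163) + 139 = -9854628 + 139 = -9854489)
-37363/30781 + N/l = -37363/30781 - 9854489/49897 = -305195327520/1535879557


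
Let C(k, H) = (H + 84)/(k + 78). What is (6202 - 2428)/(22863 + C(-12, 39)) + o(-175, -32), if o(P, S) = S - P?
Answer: 72015889/503027 ≈ 143.17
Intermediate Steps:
C(k, H) = (84 + H)/(78 + k)
(6202 - 2428)/(22863 + C(-12, 39)) + o(-175, -32) = (6202 - 2428)/(22863 + (84 + 39)/(78 - 12)) + (-32 - 1*(-175)) = 3774/(22863 + 123/66) + (-32 + 175) = 3774/(22863 + (1/66)*123) + 143 = 3774/(22863 + 41/22) + 143 = 3774/(503027/22) + 143 = 3774*(22/503027) + 143 = 83028/503027 + 143 = 72015889/503027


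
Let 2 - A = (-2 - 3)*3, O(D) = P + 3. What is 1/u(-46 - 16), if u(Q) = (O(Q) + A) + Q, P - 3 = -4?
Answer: -1/43 ≈ -0.023256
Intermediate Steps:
P = -1 (P = 3 - 4 = -1)
O(D) = 2 (O(D) = -1 + 3 = 2)
A = 17 (A = 2 - (-2 - 3)*3 = 2 - (-5)*3 = 2 - 1*(-15) = 2 + 15 = 17)
u(Q) = 19 + Q (u(Q) = (2 + 17) + Q = 19 + Q)
1/u(-46 - 16) = 1/(19 + (-46 - 16)) = 1/(19 - 62) = 1/(-43) = -1/43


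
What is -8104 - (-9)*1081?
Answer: 1625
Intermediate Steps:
-8104 - (-9)*1081 = -8104 - 1*(-9729) = -8104 + 9729 = 1625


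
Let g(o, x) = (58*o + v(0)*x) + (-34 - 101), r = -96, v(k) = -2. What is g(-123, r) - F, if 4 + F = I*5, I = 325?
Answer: -8698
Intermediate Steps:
g(o, x) = -135 - 2*x + 58*o (g(o, x) = (58*o - 2*x) + (-34 - 101) = (-2*x + 58*o) - 135 = -135 - 2*x + 58*o)
F = 1621 (F = -4 + 325*5 = -4 + 1625 = 1621)
g(-123, r) - F = (-135 - 2*(-96) + 58*(-123)) - 1*1621 = (-135 + 192 - 7134) - 1621 = -7077 - 1621 = -8698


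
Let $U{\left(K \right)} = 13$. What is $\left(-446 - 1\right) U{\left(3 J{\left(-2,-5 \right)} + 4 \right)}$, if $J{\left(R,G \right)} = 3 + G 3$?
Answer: $-5811$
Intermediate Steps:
$J{\left(R,G \right)} = 3 + 3 G$
$\left(-446 - 1\right) U{\left(3 J{\left(-2,-5 \right)} + 4 \right)} = \left(-446 - 1\right) 13 = \left(-447\right) 13 = -5811$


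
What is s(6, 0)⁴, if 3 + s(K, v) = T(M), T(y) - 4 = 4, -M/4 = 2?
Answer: 625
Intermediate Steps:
M = -8 (M = -4*2 = -8)
T(y) = 8 (T(y) = 4 + 4 = 8)
s(K, v) = 5 (s(K, v) = -3 + 8 = 5)
s(6, 0)⁴ = 5⁴ = 625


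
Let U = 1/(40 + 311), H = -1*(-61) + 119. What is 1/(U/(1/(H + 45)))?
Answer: 39/25 ≈ 1.5600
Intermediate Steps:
H = 180 (H = 61 + 119 = 180)
U = 1/351 ≈ 0.0028490
1/(U/(1/(H + 45))) = 1/((1/351)/1/(180 + 45)) = 1/((1/351)/1/225) = 1/((1/351)/(1/225)) = 1/(225*(1/351)) = 1/(25/39) = 39/25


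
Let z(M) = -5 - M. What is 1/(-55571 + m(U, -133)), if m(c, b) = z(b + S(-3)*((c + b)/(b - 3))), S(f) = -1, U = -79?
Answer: -34/1885009 ≈ -1.8037e-5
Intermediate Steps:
m(c, b) = -5 - b + (b + c)/(-3 + b) (m(c, b) = -5 - (b - (c + b)/(b - 3)) = -5 - (b - (b + c)/(-3 + b)) = -5 + (-b + (b + c)/(-3 + b)) = -5 - b + (b + c)/(-3 + b))
1/(-55571 + m(U, -133)) = 1/(-55571 + (15 - 79 - 1*(-133) - 1*(-133)²)/(-3 - 133)) = 1/(-55571 + (15 - 79 + 133 - 1*17689)/(-136)) = 1/(-55571 - (15 - 79 + 133 - 17689)/136) = 1/(-55571 - 1/136*(-17620)) = 1/(-55571 + 4405/34) = 1/(-1885009/34) = -34/1885009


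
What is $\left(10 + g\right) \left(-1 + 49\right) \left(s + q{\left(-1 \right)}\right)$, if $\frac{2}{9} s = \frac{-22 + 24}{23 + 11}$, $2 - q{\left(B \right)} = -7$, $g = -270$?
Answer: $- \frac{1965600}{17} \approx -1.1562 \cdot 10^{5}$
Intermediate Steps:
$q{\left(B \right)} = 9$ ($q{\left(B \right)} = 2 - -7 = 2 + 7 = 9$)
$s = \frac{9}{34}$ ($s = \frac{9 \frac{-22 + 24}{23 + 11}}{2} = \frac{9 \cdot \frac{2}{34}}{2} = \frac{9 \cdot 2 \cdot \frac{1}{34}}{2} = \frac{9}{2} \cdot \frac{1}{17} = \frac{9}{34} \approx 0.26471$)
$\left(10 + g\right) \left(-1 + 49\right) \left(s + q{\left(-1 \right)}\right) = \left(10 - 270\right) \left(-1 + 49\right) \left(\frac{9}{34} + 9\right) = - 260 \cdot 48 \cdot \frac{315}{34} = \left(-260\right) \frac{7560}{17} = - \frac{1965600}{17}$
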